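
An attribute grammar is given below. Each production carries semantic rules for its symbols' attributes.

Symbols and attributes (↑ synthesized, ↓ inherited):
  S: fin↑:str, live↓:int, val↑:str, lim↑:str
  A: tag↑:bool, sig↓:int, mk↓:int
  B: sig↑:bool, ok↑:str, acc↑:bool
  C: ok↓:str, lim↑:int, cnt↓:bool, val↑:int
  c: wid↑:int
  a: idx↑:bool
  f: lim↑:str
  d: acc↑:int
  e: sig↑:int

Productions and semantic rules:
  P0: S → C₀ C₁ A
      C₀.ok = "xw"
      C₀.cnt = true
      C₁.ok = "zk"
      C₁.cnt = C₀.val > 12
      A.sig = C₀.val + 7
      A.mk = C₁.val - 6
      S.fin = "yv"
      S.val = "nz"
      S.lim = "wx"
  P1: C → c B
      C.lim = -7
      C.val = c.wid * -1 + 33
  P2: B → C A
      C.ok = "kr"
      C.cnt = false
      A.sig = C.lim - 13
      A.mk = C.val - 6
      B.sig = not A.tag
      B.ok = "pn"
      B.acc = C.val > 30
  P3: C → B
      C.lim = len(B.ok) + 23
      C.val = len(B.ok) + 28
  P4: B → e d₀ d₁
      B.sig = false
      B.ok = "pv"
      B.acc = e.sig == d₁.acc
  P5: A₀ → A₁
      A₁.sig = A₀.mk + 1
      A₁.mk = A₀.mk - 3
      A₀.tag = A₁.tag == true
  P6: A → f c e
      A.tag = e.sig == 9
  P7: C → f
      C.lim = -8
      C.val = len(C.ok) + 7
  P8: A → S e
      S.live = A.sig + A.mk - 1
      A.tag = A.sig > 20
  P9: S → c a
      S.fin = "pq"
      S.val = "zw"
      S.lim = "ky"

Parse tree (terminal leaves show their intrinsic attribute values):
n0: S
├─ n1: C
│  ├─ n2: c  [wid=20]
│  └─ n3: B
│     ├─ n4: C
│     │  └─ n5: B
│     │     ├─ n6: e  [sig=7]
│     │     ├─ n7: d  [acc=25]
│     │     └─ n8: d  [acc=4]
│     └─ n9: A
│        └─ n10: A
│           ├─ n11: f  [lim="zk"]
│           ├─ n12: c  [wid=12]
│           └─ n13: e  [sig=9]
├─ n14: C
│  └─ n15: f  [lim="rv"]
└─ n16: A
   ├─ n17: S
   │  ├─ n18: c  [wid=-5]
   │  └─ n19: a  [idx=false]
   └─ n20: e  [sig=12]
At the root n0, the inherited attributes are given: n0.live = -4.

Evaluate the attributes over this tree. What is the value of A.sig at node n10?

1. n0.live = -4  [given at root]
2. n1.ok = "xw"  ["xw"]
3. n1.cnt = true  [true]
4. n2.wid = 20  [terminal]
5. n4.ok = "kr"  ["kr"]
6. n4.cnt = false  [false]
7. n6.sig = 7  [terminal]
8. n7.acc = 25  [terminal]
9. n8.acc = 4  [terminal]
10. n5.sig = false  [false]
11. n5.ok = "pv"  ["pv"]
12. n5.acc = false  [e.sig == d₁.acc]
13. n4.lim = 25  [len(B.ok) + 23]
14. n4.val = 30  [len(B.ok) + 28]
15. n9.sig = 12  [C.lim - 13]
16. n9.mk = 24  [C.val - 6]
17. n10.sig = 25  [A₀.mk + 1]
18. n10.mk = 21  [A₀.mk - 3]
19. n11.lim = "zk"  [terminal]
20. n12.wid = 12  [terminal]
21. n13.sig = 9  [terminal]
22. n10.tag = true  [e.sig == 9]
23. n9.tag = true  [A₁.tag == true]
24. n3.sig = false  [not A.tag]
25. n3.ok = "pn"  ["pn"]
26. n3.acc = false  [C.val > 30]
27. n1.lim = -7  [-7]
28. n1.val = 13  [c.wid * -1 + 33]
29. n14.ok = "zk"  ["zk"]
30. n14.cnt = true  [C₀.val > 12]
31. n15.lim = "rv"  [terminal]
32. n14.lim = -8  [-8]
33. n14.val = 9  [len(C.ok) + 7]
34. n16.sig = 20  [C₀.val + 7]
35. n16.mk = 3  [C₁.val - 6]
36. n17.live = 22  [A.sig + A.mk - 1]
37. n18.wid = -5  [terminal]
38. n19.idx = false  [terminal]
39. n17.fin = "pq"  ["pq"]
40. n17.val = "zw"  ["zw"]
41. n17.lim = "ky"  ["ky"]
42. n20.sig = 12  [terminal]
43. n16.tag = false  [A.sig > 20]
44. n0.fin = "yv"  ["yv"]
45. n0.val = "nz"  ["nz"]
46. n0.lim = "wx"  ["wx"]

25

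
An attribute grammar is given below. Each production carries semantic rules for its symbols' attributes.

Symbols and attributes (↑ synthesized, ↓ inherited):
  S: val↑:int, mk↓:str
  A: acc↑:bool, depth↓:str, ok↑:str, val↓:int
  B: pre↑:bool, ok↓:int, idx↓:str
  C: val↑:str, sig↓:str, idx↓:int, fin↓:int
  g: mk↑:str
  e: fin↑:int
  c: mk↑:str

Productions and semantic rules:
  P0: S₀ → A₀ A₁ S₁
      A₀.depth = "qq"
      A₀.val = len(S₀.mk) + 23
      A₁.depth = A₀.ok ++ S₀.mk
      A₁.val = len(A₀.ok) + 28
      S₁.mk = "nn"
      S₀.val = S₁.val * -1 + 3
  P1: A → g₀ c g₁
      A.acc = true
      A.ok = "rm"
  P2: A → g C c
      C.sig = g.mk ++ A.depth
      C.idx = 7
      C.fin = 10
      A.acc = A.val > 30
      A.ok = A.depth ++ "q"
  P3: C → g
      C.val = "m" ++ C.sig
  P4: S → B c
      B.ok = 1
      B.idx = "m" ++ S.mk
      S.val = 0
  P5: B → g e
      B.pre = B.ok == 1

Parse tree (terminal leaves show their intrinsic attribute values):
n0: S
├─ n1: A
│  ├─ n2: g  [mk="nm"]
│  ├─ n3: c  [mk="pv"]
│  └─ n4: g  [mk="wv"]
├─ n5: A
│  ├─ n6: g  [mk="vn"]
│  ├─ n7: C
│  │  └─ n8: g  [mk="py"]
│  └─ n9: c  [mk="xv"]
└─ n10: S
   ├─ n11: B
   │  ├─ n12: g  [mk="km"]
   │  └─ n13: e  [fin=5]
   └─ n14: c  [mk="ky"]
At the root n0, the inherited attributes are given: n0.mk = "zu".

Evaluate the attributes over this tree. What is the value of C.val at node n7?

1. n0.mk = "zu"  [given at root]
2. n1.depth = "qq"  ["qq"]
3. n1.val = 25  [len(S₀.mk) + 23]
4. n2.mk = "nm"  [terminal]
5. n3.mk = "pv"  [terminal]
6. n4.mk = "wv"  [terminal]
7. n1.acc = true  [true]
8. n1.ok = "rm"  ["rm"]
9. n5.depth = "rmzu"  [A₀.ok ++ S₀.mk]
10. n5.val = 30  [len(A₀.ok) + 28]
11. n6.mk = "vn"  [terminal]
12. n7.sig = "vnrmzu"  [g.mk ++ A.depth]
13. n7.idx = 7  [7]
14. n7.fin = 10  [10]
15. n8.mk = "py"  [terminal]
16. n7.val = "mvnrmzu"  ["m" ++ C.sig]
17. n9.mk = "xv"  [terminal]
18. n5.acc = false  [A.val > 30]
19. n5.ok = "rmzuq"  [A.depth ++ "q"]
20. n10.mk = "nn"  ["nn"]
21. n11.ok = 1  [1]
22. n11.idx = "mnn"  ["m" ++ S.mk]
23. n12.mk = "km"  [terminal]
24. n13.fin = 5  [terminal]
25. n11.pre = true  [B.ok == 1]
26. n14.mk = "ky"  [terminal]
27. n10.val = 0  [0]
28. n0.val = 3  [S₁.val * -1 + 3]

"mvnrmzu"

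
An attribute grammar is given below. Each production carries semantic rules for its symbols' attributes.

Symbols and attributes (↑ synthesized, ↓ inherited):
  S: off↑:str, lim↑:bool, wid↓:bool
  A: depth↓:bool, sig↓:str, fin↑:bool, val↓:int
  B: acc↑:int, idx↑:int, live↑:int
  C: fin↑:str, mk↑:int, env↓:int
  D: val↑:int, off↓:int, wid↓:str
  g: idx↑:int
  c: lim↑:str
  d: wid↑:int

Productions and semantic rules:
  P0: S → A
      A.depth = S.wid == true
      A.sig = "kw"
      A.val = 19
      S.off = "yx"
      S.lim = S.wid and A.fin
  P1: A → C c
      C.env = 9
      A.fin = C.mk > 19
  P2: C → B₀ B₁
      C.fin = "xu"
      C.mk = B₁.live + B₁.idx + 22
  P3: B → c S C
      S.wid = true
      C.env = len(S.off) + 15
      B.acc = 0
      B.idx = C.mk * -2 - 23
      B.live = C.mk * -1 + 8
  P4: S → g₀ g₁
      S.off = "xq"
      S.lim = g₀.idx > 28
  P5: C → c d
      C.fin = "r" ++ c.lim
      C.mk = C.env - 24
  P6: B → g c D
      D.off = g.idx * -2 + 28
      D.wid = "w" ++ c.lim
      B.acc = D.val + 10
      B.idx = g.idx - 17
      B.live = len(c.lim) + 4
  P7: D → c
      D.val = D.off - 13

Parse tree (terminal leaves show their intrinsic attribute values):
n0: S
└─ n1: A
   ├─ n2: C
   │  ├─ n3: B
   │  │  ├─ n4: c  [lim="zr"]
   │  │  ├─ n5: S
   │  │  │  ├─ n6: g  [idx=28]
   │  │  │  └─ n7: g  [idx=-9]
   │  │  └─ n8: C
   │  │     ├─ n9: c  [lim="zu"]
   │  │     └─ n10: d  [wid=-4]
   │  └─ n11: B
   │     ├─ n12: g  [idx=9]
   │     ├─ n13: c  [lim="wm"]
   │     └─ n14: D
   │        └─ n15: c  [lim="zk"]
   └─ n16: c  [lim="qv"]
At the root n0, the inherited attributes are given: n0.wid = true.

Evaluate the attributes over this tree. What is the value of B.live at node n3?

15

1. n0.wid = true  [given at root]
2. n1.depth = true  [S.wid == true]
3. n1.sig = "kw"  ["kw"]
4. n1.val = 19  [19]
5. n2.env = 9  [9]
6. n4.lim = "zr"  [terminal]
7. n5.wid = true  [true]
8. n6.idx = 28  [terminal]
9. n7.idx = -9  [terminal]
10. n5.off = "xq"  ["xq"]
11. n5.lim = false  [g₀.idx > 28]
12. n8.env = 17  [len(S.off) + 15]
13. n9.lim = "zu"  [terminal]
14. n10.wid = -4  [terminal]
15. n8.fin = "rzu"  ["r" ++ c.lim]
16. n8.mk = -7  [C.env - 24]
17. n3.acc = 0  [0]
18. n3.idx = -9  [C.mk * -2 - 23]
19. n3.live = 15  [C.mk * -1 + 8]
20. n12.idx = 9  [terminal]
21. n13.lim = "wm"  [terminal]
22. n14.off = 10  [g.idx * -2 + 28]
23. n14.wid = "wwm"  ["w" ++ c.lim]
24. n15.lim = "zk"  [terminal]
25. n14.val = -3  [D.off - 13]
26. n11.acc = 7  [D.val + 10]
27. n11.idx = -8  [g.idx - 17]
28. n11.live = 6  [len(c.lim) + 4]
29. n2.fin = "xu"  ["xu"]
30. n2.mk = 20  [B₁.live + B₁.idx + 22]
31. n16.lim = "qv"  [terminal]
32. n1.fin = true  [C.mk > 19]
33. n0.off = "yx"  ["yx"]
34. n0.lim = true  [S.wid and A.fin]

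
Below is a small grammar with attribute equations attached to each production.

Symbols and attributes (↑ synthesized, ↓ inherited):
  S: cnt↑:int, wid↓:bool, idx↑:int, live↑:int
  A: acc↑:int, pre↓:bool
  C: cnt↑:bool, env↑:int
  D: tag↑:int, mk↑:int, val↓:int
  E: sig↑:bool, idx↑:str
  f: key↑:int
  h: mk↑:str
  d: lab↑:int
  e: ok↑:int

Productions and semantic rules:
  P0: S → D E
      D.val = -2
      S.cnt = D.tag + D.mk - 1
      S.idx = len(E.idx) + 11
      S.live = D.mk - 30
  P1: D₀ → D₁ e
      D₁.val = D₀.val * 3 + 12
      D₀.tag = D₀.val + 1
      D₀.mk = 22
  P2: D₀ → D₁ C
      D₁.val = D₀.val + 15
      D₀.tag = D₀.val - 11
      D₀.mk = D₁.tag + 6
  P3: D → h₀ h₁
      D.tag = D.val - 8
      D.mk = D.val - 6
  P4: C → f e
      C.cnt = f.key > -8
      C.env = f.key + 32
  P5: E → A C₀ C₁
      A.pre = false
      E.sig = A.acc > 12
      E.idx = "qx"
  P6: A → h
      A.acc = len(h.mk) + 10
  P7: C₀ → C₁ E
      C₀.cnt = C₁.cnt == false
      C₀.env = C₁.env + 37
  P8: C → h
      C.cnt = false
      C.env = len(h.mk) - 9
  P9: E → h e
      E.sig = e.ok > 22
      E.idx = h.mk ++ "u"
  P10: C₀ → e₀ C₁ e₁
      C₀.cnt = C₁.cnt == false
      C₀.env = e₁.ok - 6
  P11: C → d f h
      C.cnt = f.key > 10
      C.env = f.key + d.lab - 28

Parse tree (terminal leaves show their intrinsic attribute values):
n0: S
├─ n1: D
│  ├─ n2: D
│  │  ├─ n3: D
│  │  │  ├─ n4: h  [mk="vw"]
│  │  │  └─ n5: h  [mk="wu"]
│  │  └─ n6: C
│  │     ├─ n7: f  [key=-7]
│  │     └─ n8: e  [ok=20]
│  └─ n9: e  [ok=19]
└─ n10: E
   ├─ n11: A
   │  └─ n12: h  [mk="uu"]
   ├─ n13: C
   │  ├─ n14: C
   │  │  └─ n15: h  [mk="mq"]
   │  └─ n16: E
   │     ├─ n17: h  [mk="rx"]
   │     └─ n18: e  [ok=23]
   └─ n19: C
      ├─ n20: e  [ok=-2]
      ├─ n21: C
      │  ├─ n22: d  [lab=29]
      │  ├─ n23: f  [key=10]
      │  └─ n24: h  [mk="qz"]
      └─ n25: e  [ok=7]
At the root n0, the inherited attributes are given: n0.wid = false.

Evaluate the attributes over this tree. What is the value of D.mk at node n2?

19

1. n0.wid = false  [given at root]
2. n1.val = -2  [-2]
3. n2.val = 6  [D₀.val * 3 + 12]
4. n3.val = 21  [D₀.val + 15]
5. n4.mk = "vw"  [terminal]
6. n5.mk = "wu"  [terminal]
7. n3.tag = 13  [D.val - 8]
8. n3.mk = 15  [D.val - 6]
9. n7.key = -7  [terminal]
10. n8.ok = 20  [terminal]
11. n6.cnt = true  [f.key > -8]
12. n6.env = 25  [f.key + 32]
13. n2.tag = -5  [D₀.val - 11]
14. n2.mk = 19  [D₁.tag + 6]
15. n9.ok = 19  [terminal]
16. n1.tag = -1  [D₀.val + 1]
17. n1.mk = 22  [22]
18. n11.pre = false  [false]
19. n12.mk = "uu"  [terminal]
20. n11.acc = 12  [len(h.mk) + 10]
21. n15.mk = "mq"  [terminal]
22. n14.cnt = false  [false]
23. n14.env = -7  [len(h.mk) - 9]
24. n17.mk = "rx"  [terminal]
25. n18.ok = 23  [terminal]
26. n16.sig = true  [e.ok > 22]
27. n16.idx = "rxu"  [h.mk ++ "u"]
28. n13.cnt = true  [C₁.cnt == false]
29. n13.env = 30  [C₁.env + 37]
30. n20.ok = -2  [terminal]
31. n22.lab = 29  [terminal]
32. n23.key = 10  [terminal]
33. n24.mk = "qz"  [terminal]
34. n21.cnt = false  [f.key > 10]
35. n21.env = 11  [f.key + d.lab - 28]
36. n25.ok = 7  [terminal]
37. n19.cnt = true  [C₁.cnt == false]
38. n19.env = 1  [e₁.ok - 6]
39. n10.sig = false  [A.acc > 12]
40. n10.idx = "qx"  ["qx"]
41. n0.cnt = 20  [D.tag + D.mk - 1]
42. n0.idx = 13  [len(E.idx) + 11]
43. n0.live = -8  [D.mk - 30]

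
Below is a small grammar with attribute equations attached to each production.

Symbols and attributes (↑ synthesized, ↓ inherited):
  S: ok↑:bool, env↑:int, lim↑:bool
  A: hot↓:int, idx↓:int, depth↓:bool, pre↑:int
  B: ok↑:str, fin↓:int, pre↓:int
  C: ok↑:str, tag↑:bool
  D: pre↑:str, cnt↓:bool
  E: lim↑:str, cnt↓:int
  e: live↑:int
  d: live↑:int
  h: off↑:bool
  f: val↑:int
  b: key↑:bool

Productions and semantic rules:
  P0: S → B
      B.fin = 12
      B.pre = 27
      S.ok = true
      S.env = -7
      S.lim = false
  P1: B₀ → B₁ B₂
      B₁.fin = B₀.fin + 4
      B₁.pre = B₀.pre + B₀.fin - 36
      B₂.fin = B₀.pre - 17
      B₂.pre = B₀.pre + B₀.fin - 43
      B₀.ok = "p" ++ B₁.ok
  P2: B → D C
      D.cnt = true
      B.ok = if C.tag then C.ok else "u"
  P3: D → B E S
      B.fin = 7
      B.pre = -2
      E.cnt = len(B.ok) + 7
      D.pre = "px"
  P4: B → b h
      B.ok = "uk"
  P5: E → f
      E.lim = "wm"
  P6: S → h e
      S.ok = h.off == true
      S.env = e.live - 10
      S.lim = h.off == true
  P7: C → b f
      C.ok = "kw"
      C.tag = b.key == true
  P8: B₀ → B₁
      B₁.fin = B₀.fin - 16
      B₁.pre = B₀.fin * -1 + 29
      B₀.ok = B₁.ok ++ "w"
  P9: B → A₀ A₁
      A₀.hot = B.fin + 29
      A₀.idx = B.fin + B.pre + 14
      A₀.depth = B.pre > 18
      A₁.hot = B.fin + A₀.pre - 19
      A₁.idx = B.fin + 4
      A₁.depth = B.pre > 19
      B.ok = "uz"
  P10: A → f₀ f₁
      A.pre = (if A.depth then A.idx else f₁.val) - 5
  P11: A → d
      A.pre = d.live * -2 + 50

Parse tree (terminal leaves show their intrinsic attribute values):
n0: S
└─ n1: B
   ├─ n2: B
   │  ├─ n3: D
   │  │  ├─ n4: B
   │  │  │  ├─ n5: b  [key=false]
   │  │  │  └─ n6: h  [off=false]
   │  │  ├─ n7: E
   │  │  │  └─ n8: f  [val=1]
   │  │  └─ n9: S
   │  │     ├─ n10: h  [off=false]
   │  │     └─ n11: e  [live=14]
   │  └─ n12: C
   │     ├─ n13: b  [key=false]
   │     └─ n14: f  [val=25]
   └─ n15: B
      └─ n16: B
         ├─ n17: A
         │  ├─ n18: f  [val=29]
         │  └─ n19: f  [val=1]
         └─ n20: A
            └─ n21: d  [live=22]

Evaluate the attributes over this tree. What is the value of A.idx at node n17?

1. n1.fin = 12  [12]
2. n1.pre = 27  [27]
3. n2.fin = 16  [B₀.fin + 4]
4. n2.pre = 3  [B₀.pre + B₀.fin - 36]
5. n3.cnt = true  [true]
6. n4.fin = 7  [7]
7. n4.pre = -2  [-2]
8. n5.key = false  [terminal]
9. n6.off = false  [terminal]
10. n4.ok = "uk"  ["uk"]
11. n7.cnt = 9  [len(B.ok) + 7]
12. n8.val = 1  [terminal]
13. n7.lim = "wm"  ["wm"]
14. n10.off = false  [terminal]
15. n11.live = 14  [terminal]
16. n9.ok = false  [h.off == true]
17. n9.env = 4  [e.live - 10]
18. n9.lim = false  [h.off == true]
19. n3.pre = "px"  ["px"]
20. n13.key = false  [terminal]
21. n14.val = 25  [terminal]
22. n12.ok = "kw"  ["kw"]
23. n12.tag = false  [b.key == true]
24. n2.ok = "u"  [if C.tag then C.ok else "u"]
25. n15.fin = 10  [B₀.pre - 17]
26. n15.pre = -4  [B₀.pre + B₀.fin - 43]
27. n16.fin = -6  [B₀.fin - 16]
28. n16.pre = 19  [B₀.fin * -1 + 29]
29. n17.hot = 23  [B.fin + 29]
30. n17.idx = 27  [B.fin + B.pre + 14]
31. n17.depth = true  [B.pre > 18]
32. n18.val = 29  [terminal]
33. n19.val = 1  [terminal]
34. n17.pre = 22  [(if A.depth then A.idx else f₁.val) - 5]
35. n20.hot = -3  [B.fin + A₀.pre - 19]
36. n20.idx = -2  [B.fin + 4]
37. n20.depth = false  [B.pre > 19]
38. n21.live = 22  [terminal]
39. n20.pre = 6  [d.live * -2 + 50]
40. n16.ok = "uz"  ["uz"]
41. n15.ok = "uzw"  [B₁.ok ++ "w"]
42. n1.ok = "pu"  ["p" ++ B₁.ok]
43. n0.ok = true  [true]
44. n0.env = -7  [-7]
45. n0.lim = false  [false]

27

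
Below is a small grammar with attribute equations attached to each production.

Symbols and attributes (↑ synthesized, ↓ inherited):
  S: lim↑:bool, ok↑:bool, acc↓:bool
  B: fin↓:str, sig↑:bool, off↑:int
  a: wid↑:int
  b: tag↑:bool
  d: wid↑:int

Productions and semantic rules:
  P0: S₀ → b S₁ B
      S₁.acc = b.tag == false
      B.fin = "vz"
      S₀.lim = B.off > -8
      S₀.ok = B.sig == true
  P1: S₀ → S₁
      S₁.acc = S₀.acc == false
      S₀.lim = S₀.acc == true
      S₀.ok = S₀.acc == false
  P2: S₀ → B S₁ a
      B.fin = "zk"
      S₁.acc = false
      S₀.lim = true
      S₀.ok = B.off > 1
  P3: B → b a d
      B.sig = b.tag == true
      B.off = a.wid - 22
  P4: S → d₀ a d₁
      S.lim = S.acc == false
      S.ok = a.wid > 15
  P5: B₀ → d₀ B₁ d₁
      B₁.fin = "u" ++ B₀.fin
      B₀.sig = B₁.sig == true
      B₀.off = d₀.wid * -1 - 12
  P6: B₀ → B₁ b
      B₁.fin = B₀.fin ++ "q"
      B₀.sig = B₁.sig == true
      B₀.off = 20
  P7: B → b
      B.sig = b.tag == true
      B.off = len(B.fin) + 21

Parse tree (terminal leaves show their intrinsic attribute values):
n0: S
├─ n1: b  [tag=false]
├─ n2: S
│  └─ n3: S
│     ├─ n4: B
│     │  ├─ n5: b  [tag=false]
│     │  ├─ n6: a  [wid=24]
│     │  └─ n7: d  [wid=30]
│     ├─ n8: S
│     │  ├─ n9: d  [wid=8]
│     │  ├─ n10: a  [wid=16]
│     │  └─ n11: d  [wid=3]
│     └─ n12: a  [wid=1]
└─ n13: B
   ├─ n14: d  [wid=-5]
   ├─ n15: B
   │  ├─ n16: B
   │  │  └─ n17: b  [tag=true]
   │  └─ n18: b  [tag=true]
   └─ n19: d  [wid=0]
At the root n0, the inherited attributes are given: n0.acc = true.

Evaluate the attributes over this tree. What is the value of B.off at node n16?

25

1. n0.acc = true  [given at root]
2. n1.tag = false  [terminal]
3. n2.acc = true  [b.tag == false]
4. n3.acc = false  [S₀.acc == false]
5. n4.fin = "zk"  ["zk"]
6. n5.tag = false  [terminal]
7. n6.wid = 24  [terminal]
8. n7.wid = 30  [terminal]
9. n4.sig = false  [b.tag == true]
10. n4.off = 2  [a.wid - 22]
11. n8.acc = false  [false]
12. n9.wid = 8  [terminal]
13. n10.wid = 16  [terminal]
14. n11.wid = 3  [terminal]
15. n8.lim = true  [S.acc == false]
16. n8.ok = true  [a.wid > 15]
17. n12.wid = 1  [terminal]
18. n3.lim = true  [true]
19. n3.ok = true  [B.off > 1]
20. n2.lim = true  [S₀.acc == true]
21. n2.ok = false  [S₀.acc == false]
22. n13.fin = "vz"  ["vz"]
23. n14.wid = -5  [terminal]
24. n15.fin = "uvz"  ["u" ++ B₀.fin]
25. n16.fin = "uvzq"  [B₀.fin ++ "q"]
26. n17.tag = true  [terminal]
27. n16.sig = true  [b.tag == true]
28. n16.off = 25  [len(B.fin) + 21]
29. n18.tag = true  [terminal]
30. n15.sig = true  [B₁.sig == true]
31. n15.off = 20  [20]
32. n19.wid = 0  [terminal]
33. n13.sig = true  [B₁.sig == true]
34. n13.off = -7  [d₀.wid * -1 - 12]
35. n0.lim = true  [B.off > -8]
36. n0.ok = true  [B.sig == true]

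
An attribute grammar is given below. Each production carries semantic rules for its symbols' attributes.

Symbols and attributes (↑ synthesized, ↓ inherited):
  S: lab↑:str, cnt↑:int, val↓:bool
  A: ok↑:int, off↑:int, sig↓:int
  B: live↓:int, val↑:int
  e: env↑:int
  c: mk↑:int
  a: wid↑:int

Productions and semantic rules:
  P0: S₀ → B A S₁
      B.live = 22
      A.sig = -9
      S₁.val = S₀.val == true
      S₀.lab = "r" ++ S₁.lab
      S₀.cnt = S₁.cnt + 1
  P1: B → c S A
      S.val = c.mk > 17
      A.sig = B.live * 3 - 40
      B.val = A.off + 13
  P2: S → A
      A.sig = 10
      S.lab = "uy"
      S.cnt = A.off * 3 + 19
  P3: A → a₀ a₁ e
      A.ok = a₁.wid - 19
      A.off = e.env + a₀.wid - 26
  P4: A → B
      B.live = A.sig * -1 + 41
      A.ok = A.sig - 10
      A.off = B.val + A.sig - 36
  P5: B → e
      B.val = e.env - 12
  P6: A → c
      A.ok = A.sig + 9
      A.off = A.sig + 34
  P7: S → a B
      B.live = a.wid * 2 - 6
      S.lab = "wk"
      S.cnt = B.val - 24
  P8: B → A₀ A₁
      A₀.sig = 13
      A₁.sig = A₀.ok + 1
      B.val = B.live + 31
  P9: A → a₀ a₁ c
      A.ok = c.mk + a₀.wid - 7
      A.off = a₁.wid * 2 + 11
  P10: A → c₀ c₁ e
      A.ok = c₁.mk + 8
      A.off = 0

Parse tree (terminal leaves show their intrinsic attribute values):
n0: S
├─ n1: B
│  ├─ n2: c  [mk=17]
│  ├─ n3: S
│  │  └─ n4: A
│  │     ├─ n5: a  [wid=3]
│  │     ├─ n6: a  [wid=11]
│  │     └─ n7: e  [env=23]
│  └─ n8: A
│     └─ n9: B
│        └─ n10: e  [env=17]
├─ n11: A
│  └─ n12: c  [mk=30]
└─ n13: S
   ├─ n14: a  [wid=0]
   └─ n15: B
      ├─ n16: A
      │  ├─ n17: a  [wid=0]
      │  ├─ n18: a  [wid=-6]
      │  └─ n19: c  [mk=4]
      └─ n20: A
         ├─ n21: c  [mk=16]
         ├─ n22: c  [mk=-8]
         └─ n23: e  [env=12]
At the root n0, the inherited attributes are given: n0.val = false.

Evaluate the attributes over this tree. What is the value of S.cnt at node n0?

2

1. n0.val = false  [given at root]
2. n1.live = 22  [22]
3. n2.mk = 17  [terminal]
4. n3.val = false  [c.mk > 17]
5. n4.sig = 10  [10]
6. n5.wid = 3  [terminal]
7. n6.wid = 11  [terminal]
8. n7.env = 23  [terminal]
9. n4.ok = -8  [a₁.wid - 19]
10. n4.off = 0  [e.env + a₀.wid - 26]
11. n3.lab = "uy"  ["uy"]
12. n3.cnt = 19  [A.off * 3 + 19]
13. n8.sig = 26  [B.live * 3 - 40]
14. n9.live = 15  [A.sig * -1 + 41]
15. n10.env = 17  [terminal]
16. n9.val = 5  [e.env - 12]
17. n8.ok = 16  [A.sig - 10]
18. n8.off = -5  [B.val + A.sig - 36]
19. n1.val = 8  [A.off + 13]
20. n11.sig = -9  [-9]
21. n12.mk = 30  [terminal]
22. n11.ok = 0  [A.sig + 9]
23. n11.off = 25  [A.sig + 34]
24. n13.val = false  [S₀.val == true]
25. n14.wid = 0  [terminal]
26. n15.live = -6  [a.wid * 2 - 6]
27. n16.sig = 13  [13]
28. n17.wid = 0  [terminal]
29. n18.wid = -6  [terminal]
30. n19.mk = 4  [terminal]
31. n16.ok = -3  [c.mk + a₀.wid - 7]
32. n16.off = -1  [a₁.wid * 2 + 11]
33. n20.sig = -2  [A₀.ok + 1]
34. n21.mk = 16  [terminal]
35. n22.mk = -8  [terminal]
36. n23.env = 12  [terminal]
37. n20.ok = 0  [c₁.mk + 8]
38. n20.off = 0  [0]
39. n15.val = 25  [B.live + 31]
40. n13.lab = "wk"  ["wk"]
41. n13.cnt = 1  [B.val - 24]
42. n0.lab = "rwk"  ["r" ++ S₁.lab]
43. n0.cnt = 2  [S₁.cnt + 1]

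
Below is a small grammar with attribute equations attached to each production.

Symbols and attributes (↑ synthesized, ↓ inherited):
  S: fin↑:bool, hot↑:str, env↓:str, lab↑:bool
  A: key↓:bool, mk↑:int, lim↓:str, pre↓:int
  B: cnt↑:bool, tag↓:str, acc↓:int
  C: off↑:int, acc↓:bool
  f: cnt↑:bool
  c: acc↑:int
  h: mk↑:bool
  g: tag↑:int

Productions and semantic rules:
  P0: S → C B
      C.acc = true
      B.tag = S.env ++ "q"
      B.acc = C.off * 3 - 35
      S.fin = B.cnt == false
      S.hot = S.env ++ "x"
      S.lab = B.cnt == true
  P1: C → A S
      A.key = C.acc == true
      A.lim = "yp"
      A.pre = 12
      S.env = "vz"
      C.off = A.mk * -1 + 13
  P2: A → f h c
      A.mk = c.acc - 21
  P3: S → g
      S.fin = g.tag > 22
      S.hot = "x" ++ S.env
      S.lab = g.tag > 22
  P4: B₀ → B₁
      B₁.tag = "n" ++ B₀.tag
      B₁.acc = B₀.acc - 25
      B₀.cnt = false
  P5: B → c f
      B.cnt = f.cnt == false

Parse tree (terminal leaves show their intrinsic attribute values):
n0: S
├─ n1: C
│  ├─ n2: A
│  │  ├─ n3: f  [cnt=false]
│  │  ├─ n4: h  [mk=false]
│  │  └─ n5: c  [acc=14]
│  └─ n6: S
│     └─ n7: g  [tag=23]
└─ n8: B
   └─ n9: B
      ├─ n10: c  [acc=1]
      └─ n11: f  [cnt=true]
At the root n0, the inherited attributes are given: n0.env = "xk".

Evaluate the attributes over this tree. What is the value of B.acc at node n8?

25

1. n0.env = "xk"  [given at root]
2. n1.acc = true  [true]
3. n2.key = true  [C.acc == true]
4. n2.lim = "yp"  ["yp"]
5. n2.pre = 12  [12]
6. n3.cnt = false  [terminal]
7. n4.mk = false  [terminal]
8. n5.acc = 14  [terminal]
9. n2.mk = -7  [c.acc - 21]
10. n6.env = "vz"  ["vz"]
11. n7.tag = 23  [terminal]
12. n6.fin = true  [g.tag > 22]
13. n6.hot = "xvz"  ["x" ++ S.env]
14. n6.lab = true  [g.tag > 22]
15. n1.off = 20  [A.mk * -1 + 13]
16. n8.tag = "xkq"  [S.env ++ "q"]
17. n8.acc = 25  [C.off * 3 - 35]
18. n9.tag = "nxkq"  ["n" ++ B₀.tag]
19. n9.acc = 0  [B₀.acc - 25]
20. n10.acc = 1  [terminal]
21. n11.cnt = true  [terminal]
22. n9.cnt = false  [f.cnt == false]
23. n8.cnt = false  [false]
24. n0.fin = true  [B.cnt == false]
25. n0.hot = "xkx"  [S.env ++ "x"]
26. n0.lab = false  [B.cnt == true]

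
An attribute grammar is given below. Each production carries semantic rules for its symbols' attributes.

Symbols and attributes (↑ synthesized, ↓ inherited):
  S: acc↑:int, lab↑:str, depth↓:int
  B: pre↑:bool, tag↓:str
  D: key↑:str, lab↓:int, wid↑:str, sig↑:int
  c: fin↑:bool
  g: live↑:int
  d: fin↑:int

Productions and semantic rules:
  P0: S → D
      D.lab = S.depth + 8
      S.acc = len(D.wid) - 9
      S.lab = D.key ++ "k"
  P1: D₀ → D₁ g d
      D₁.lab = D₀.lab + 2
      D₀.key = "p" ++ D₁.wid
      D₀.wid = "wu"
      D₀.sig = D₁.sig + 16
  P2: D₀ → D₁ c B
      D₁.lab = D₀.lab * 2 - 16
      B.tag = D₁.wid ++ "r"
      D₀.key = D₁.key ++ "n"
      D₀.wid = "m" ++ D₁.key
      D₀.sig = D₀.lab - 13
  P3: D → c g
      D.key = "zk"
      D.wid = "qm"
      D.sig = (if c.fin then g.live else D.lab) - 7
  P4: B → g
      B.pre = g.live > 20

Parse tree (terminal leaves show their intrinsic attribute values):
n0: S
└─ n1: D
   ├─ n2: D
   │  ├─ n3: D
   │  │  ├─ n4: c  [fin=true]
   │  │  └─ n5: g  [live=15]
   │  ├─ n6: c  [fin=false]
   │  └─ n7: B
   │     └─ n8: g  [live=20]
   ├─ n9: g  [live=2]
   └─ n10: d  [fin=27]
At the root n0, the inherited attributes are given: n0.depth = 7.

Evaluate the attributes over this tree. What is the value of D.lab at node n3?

18

1. n0.depth = 7  [given at root]
2. n1.lab = 15  [S.depth + 8]
3. n2.lab = 17  [D₀.lab + 2]
4. n3.lab = 18  [D₀.lab * 2 - 16]
5. n4.fin = true  [terminal]
6. n5.live = 15  [terminal]
7. n3.key = "zk"  ["zk"]
8. n3.wid = "qm"  ["qm"]
9. n3.sig = 8  [(if c.fin then g.live else D.lab) - 7]
10. n6.fin = false  [terminal]
11. n7.tag = "qmr"  [D₁.wid ++ "r"]
12. n8.live = 20  [terminal]
13. n7.pre = false  [g.live > 20]
14. n2.key = "zkn"  [D₁.key ++ "n"]
15. n2.wid = "mzk"  ["m" ++ D₁.key]
16. n2.sig = 4  [D₀.lab - 13]
17. n9.live = 2  [terminal]
18. n10.fin = 27  [terminal]
19. n1.key = "pmzk"  ["p" ++ D₁.wid]
20. n1.wid = "wu"  ["wu"]
21. n1.sig = 20  [D₁.sig + 16]
22. n0.acc = -7  [len(D.wid) - 9]
23. n0.lab = "pmzkk"  [D.key ++ "k"]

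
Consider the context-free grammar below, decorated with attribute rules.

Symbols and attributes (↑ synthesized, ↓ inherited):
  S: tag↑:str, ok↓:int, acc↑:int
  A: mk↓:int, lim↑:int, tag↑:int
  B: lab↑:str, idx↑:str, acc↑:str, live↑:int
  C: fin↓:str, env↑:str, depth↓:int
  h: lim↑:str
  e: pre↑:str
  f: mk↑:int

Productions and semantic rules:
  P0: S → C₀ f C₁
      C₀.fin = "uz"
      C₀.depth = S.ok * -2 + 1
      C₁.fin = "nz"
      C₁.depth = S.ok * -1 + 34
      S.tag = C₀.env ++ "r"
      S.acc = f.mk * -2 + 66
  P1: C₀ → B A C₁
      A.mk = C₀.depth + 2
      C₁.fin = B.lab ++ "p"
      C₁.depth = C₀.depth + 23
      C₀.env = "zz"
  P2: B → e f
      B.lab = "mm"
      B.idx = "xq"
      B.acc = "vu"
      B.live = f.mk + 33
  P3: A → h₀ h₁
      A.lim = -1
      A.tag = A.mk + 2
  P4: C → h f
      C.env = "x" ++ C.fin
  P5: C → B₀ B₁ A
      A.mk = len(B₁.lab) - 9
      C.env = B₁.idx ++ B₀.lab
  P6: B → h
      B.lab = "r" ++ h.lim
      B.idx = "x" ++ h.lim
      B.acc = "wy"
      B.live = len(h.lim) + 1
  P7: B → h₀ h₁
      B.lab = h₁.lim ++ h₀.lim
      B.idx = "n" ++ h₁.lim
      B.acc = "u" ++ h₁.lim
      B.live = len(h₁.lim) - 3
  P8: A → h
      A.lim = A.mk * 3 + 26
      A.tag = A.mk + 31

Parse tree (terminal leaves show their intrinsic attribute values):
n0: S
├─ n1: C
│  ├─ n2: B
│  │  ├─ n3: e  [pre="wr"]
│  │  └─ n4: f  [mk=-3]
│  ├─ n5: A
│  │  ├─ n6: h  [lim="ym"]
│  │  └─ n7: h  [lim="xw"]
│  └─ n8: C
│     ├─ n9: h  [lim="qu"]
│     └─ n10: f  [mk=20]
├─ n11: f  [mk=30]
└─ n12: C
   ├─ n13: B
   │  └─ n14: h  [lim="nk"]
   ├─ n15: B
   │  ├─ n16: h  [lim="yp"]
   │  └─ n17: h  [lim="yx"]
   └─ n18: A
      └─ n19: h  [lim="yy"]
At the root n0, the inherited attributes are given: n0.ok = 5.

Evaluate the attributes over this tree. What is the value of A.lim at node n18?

11

1. n0.ok = 5  [given at root]
2. n1.fin = "uz"  ["uz"]
3. n1.depth = -9  [S.ok * -2 + 1]
4. n3.pre = "wr"  [terminal]
5. n4.mk = -3  [terminal]
6. n2.lab = "mm"  ["mm"]
7. n2.idx = "xq"  ["xq"]
8. n2.acc = "vu"  ["vu"]
9. n2.live = 30  [f.mk + 33]
10. n5.mk = -7  [C₀.depth + 2]
11. n6.lim = "ym"  [terminal]
12. n7.lim = "xw"  [terminal]
13. n5.lim = -1  [-1]
14. n5.tag = -5  [A.mk + 2]
15. n8.fin = "mmp"  [B.lab ++ "p"]
16. n8.depth = 14  [C₀.depth + 23]
17. n9.lim = "qu"  [terminal]
18. n10.mk = 20  [terminal]
19. n8.env = "xmmp"  ["x" ++ C.fin]
20. n1.env = "zz"  ["zz"]
21. n11.mk = 30  [terminal]
22. n12.fin = "nz"  ["nz"]
23. n12.depth = 29  [S.ok * -1 + 34]
24. n14.lim = "nk"  [terminal]
25. n13.lab = "rnk"  ["r" ++ h.lim]
26. n13.idx = "xnk"  ["x" ++ h.lim]
27. n13.acc = "wy"  ["wy"]
28. n13.live = 3  [len(h.lim) + 1]
29. n16.lim = "yp"  [terminal]
30. n17.lim = "yx"  [terminal]
31. n15.lab = "yxyp"  [h₁.lim ++ h₀.lim]
32. n15.idx = "nyx"  ["n" ++ h₁.lim]
33. n15.acc = "uyx"  ["u" ++ h₁.lim]
34. n15.live = -1  [len(h₁.lim) - 3]
35. n18.mk = -5  [len(B₁.lab) - 9]
36. n19.lim = "yy"  [terminal]
37. n18.lim = 11  [A.mk * 3 + 26]
38. n18.tag = 26  [A.mk + 31]
39. n12.env = "nyxrnk"  [B₁.idx ++ B₀.lab]
40. n0.tag = "zzr"  [C₀.env ++ "r"]
41. n0.acc = 6  [f.mk * -2 + 66]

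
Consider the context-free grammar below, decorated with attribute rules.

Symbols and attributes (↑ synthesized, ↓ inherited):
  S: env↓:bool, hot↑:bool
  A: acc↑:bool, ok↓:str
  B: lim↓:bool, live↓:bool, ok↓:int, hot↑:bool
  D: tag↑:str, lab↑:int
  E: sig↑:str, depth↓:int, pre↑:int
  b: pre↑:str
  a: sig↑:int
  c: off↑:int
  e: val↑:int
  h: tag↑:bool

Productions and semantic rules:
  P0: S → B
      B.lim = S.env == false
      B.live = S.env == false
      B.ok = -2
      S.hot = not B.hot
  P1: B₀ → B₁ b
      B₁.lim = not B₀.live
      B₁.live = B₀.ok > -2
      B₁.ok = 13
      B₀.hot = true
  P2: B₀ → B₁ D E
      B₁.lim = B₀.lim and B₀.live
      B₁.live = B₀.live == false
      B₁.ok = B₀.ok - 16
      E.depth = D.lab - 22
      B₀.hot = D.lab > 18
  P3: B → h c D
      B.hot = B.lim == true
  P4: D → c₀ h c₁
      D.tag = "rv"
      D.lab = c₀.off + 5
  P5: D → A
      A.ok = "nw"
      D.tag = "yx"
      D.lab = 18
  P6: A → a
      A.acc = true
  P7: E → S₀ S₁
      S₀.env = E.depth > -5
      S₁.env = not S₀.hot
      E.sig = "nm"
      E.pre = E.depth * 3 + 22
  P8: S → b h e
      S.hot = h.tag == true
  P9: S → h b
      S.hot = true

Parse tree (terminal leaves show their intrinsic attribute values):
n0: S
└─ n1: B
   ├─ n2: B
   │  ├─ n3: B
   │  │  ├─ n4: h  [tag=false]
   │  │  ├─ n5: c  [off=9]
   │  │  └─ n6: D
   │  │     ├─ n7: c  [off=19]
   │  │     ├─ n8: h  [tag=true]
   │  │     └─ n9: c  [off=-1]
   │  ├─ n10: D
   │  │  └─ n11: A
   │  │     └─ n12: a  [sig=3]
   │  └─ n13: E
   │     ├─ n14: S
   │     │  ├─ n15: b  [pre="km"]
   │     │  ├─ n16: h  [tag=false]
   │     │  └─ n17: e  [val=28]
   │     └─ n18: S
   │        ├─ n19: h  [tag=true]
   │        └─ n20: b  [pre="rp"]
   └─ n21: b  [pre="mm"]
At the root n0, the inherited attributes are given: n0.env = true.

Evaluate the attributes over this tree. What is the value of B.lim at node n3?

false

1. n0.env = true  [given at root]
2. n1.lim = false  [S.env == false]
3. n1.live = false  [S.env == false]
4. n1.ok = -2  [-2]
5. n2.lim = true  [not B₀.live]
6. n2.live = false  [B₀.ok > -2]
7. n2.ok = 13  [13]
8. n3.lim = false  [B₀.lim and B₀.live]
9. n3.live = true  [B₀.live == false]
10. n3.ok = -3  [B₀.ok - 16]
11. n4.tag = false  [terminal]
12. n5.off = 9  [terminal]
13. n7.off = 19  [terminal]
14. n8.tag = true  [terminal]
15. n9.off = -1  [terminal]
16. n6.tag = "rv"  ["rv"]
17. n6.lab = 24  [c₀.off + 5]
18. n3.hot = false  [B.lim == true]
19. n11.ok = "nw"  ["nw"]
20. n12.sig = 3  [terminal]
21. n11.acc = true  [true]
22. n10.tag = "yx"  ["yx"]
23. n10.lab = 18  [18]
24. n13.depth = -4  [D.lab - 22]
25. n14.env = true  [E.depth > -5]
26. n15.pre = "km"  [terminal]
27. n16.tag = false  [terminal]
28. n17.val = 28  [terminal]
29. n14.hot = false  [h.tag == true]
30. n18.env = true  [not S₀.hot]
31. n19.tag = true  [terminal]
32. n20.pre = "rp"  [terminal]
33. n18.hot = true  [true]
34. n13.sig = "nm"  ["nm"]
35. n13.pre = 10  [E.depth * 3 + 22]
36. n2.hot = false  [D.lab > 18]
37. n21.pre = "mm"  [terminal]
38. n1.hot = true  [true]
39. n0.hot = false  [not B.hot]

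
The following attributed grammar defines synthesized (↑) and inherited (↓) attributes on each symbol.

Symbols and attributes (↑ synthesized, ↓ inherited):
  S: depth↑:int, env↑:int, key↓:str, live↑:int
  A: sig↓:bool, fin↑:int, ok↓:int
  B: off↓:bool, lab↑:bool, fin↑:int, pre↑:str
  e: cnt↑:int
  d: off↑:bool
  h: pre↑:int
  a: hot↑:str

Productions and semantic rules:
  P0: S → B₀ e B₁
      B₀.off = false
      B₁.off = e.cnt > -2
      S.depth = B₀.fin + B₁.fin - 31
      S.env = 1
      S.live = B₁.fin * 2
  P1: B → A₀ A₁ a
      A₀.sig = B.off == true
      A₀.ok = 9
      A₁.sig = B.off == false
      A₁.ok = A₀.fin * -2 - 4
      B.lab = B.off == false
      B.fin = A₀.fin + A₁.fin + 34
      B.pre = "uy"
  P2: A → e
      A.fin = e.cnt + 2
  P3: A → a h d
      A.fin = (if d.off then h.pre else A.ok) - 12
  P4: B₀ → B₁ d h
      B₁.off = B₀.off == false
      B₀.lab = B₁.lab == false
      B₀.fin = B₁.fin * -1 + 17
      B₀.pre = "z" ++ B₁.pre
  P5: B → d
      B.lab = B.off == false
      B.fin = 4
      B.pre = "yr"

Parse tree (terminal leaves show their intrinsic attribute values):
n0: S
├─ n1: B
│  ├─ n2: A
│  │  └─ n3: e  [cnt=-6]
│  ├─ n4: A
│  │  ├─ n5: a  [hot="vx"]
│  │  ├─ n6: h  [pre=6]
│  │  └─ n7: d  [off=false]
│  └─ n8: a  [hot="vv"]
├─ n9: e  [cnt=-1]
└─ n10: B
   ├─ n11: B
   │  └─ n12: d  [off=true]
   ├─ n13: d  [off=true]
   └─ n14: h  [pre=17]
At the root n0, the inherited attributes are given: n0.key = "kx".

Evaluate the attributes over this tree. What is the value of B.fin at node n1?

22

1. n0.key = "kx"  [given at root]
2. n1.off = false  [false]
3. n2.sig = false  [B.off == true]
4. n2.ok = 9  [9]
5. n3.cnt = -6  [terminal]
6. n2.fin = -4  [e.cnt + 2]
7. n4.sig = true  [B.off == false]
8. n4.ok = 4  [A₀.fin * -2 - 4]
9. n5.hot = "vx"  [terminal]
10. n6.pre = 6  [terminal]
11. n7.off = false  [terminal]
12. n4.fin = -8  [(if d.off then h.pre else A.ok) - 12]
13. n8.hot = "vv"  [terminal]
14. n1.lab = true  [B.off == false]
15. n1.fin = 22  [A₀.fin + A₁.fin + 34]
16. n1.pre = "uy"  ["uy"]
17. n9.cnt = -1  [terminal]
18. n10.off = true  [e.cnt > -2]
19. n11.off = false  [B₀.off == false]
20. n12.off = true  [terminal]
21. n11.lab = true  [B.off == false]
22. n11.fin = 4  [4]
23. n11.pre = "yr"  ["yr"]
24. n13.off = true  [terminal]
25. n14.pre = 17  [terminal]
26. n10.lab = false  [B₁.lab == false]
27. n10.fin = 13  [B₁.fin * -1 + 17]
28. n10.pre = "zyr"  ["z" ++ B₁.pre]
29. n0.depth = 4  [B₀.fin + B₁.fin - 31]
30. n0.env = 1  [1]
31. n0.live = 26  [B₁.fin * 2]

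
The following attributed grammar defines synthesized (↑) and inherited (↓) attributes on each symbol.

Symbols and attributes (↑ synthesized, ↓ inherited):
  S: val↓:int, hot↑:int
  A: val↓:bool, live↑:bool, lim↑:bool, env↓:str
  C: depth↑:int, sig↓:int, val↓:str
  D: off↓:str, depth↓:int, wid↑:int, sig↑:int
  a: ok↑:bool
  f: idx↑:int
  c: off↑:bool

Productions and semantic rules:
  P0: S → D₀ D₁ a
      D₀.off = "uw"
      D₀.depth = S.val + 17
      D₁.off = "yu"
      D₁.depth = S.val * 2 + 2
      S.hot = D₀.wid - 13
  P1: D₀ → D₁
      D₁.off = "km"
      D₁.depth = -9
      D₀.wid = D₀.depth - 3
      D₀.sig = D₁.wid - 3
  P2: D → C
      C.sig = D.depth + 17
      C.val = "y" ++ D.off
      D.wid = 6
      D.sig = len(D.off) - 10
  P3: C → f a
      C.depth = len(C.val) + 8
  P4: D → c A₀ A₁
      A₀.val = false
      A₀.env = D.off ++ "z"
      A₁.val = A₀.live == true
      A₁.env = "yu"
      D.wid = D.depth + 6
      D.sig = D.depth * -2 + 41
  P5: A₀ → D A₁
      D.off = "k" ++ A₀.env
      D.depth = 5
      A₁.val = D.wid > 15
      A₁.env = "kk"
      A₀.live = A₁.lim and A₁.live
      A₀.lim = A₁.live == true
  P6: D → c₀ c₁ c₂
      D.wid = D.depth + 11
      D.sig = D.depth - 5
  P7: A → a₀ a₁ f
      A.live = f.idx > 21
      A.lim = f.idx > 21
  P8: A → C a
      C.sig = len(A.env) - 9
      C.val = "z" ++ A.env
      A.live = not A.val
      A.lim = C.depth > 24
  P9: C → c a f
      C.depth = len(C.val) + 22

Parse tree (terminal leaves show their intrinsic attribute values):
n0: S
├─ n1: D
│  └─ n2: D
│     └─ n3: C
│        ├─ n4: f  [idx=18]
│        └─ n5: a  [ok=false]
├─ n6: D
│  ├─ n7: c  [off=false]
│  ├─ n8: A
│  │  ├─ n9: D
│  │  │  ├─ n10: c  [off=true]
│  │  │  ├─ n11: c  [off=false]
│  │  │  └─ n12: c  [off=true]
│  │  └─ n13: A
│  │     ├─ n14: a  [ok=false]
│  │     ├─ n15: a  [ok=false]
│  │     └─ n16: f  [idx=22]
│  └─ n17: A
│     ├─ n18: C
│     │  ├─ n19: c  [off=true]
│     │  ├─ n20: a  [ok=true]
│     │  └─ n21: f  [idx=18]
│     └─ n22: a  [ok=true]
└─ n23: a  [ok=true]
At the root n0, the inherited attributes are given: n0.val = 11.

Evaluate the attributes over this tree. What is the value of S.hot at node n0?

12

1. n0.val = 11  [given at root]
2. n1.off = "uw"  ["uw"]
3. n1.depth = 28  [S.val + 17]
4. n2.off = "km"  ["km"]
5. n2.depth = -9  [-9]
6. n3.sig = 8  [D.depth + 17]
7. n3.val = "ykm"  ["y" ++ D.off]
8. n4.idx = 18  [terminal]
9. n5.ok = false  [terminal]
10. n3.depth = 11  [len(C.val) + 8]
11. n2.wid = 6  [6]
12. n2.sig = -8  [len(D.off) - 10]
13. n1.wid = 25  [D₀.depth - 3]
14. n1.sig = 3  [D₁.wid - 3]
15. n6.off = "yu"  ["yu"]
16. n6.depth = 24  [S.val * 2 + 2]
17. n7.off = false  [terminal]
18. n8.val = false  [false]
19. n8.env = "yuz"  [D.off ++ "z"]
20. n9.off = "kyuz"  ["k" ++ A₀.env]
21. n9.depth = 5  [5]
22. n10.off = true  [terminal]
23. n11.off = false  [terminal]
24. n12.off = true  [terminal]
25. n9.wid = 16  [D.depth + 11]
26. n9.sig = 0  [D.depth - 5]
27. n13.val = true  [D.wid > 15]
28. n13.env = "kk"  ["kk"]
29. n14.ok = false  [terminal]
30. n15.ok = false  [terminal]
31. n16.idx = 22  [terminal]
32. n13.live = true  [f.idx > 21]
33. n13.lim = true  [f.idx > 21]
34. n8.live = true  [A₁.lim and A₁.live]
35. n8.lim = true  [A₁.live == true]
36. n17.val = true  [A₀.live == true]
37. n17.env = "yu"  ["yu"]
38. n18.sig = -7  [len(A.env) - 9]
39. n18.val = "zyu"  ["z" ++ A.env]
40. n19.off = true  [terminal]
41. n20.ok = true  [terminal]
42. n21.idx = 18  [terminal]
43. n18.depth = 25  [len(C.val) + 22]
44. n22.ok = true  [terminal]
45. n17.live = false  [not A.val]
46. n17.lim = true  [C.depth > 24]
47. n6.wid = 30  [D.depth + 6]
48. n6.sig = -7  [D.depth * -2 + 41]
49. n23.ok = true  [terminal]
50. n0.hot = 12  [D₀.wid - 13]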